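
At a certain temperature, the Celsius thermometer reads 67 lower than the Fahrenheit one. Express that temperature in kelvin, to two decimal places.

Let x be the Fahrenheit reading; then the Celsius reading is 5/9·x - 17.7778.
(5/9·x - 17.7778) - x = -67  ⇒  (-4/9)·x = -49.2222  ⇒  x = 110.7500°F.
In Celsius: (110.75 - 32) × 5/9 = 43.7500°C.
In kelvin: 43.7500 + 273.15 = 316.90 K.

316.90 K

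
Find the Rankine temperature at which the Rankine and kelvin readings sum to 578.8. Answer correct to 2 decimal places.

372.09°R

Let R be the Rankine reading. The kelvin reading is K = 5/9·R.
Require R + K = 578.8: (14/9)·R = 578.8.
R = (578.8) / (14/9) = 372.09.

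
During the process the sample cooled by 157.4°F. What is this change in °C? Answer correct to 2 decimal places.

For a temperature interval the offset drops out; only the factor 5/9 applies.
157.4 × 5/9 = 87.44.

87.44°C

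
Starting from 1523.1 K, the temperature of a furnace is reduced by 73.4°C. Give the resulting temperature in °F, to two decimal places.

2149.79°F

Initial temperature in Celsius: 1523.1 - 273.15 = 1249.9500°C.
Final Celsius temperature: 1249.9500 - 73.4000 = 1176.5500°C.
In Fahrenheit: 1176.5500 × 1.8 + 32 = 2149.79°F.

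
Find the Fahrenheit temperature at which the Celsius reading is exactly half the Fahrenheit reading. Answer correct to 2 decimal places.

320.00°F

Let F be the Fahrenheit reading. The Celsius reading is C = 5/9·F - 17.7778.
Require C = 0.5·F: 5/9·F - 17.7778 = 0.5·F.
(1/18)·F = 17.7778  ⇒  F = 320.00.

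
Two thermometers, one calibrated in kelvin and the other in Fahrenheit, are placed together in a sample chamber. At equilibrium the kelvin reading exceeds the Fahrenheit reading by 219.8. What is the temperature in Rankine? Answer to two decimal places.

539.71°R

Let x be the kelvin reading; then the Fahrenheit reading is 1.8·x - 459.67.
(1.8·x - 459.67) - x = -219.8  ⇒  (0.8)·x = 239.87  ⇒  x = 299.8375 K.
In Celsius: 299.8375 - 273.15 = 26.6875°C.
In Rankine: 26.6875 × 1.8 + 491.67 = 539.71°R.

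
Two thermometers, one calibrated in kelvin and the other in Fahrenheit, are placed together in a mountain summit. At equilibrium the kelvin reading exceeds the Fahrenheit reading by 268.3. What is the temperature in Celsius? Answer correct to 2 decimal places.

-33.94°C

Let x be the kelvin reading; then the Fahrenheit reading is 1.8·x - 459.67.
(1.8·x - 459.67) - x = -268.3  ⇒  (0.8)·x = 191.37  ⇒  x = 239.2125 K.
In Celsius: 239.2125 - 273.15 = -33.94°C.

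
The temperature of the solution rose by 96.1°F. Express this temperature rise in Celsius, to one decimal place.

An interval of 1°F corresponds to 5/9°C.
96.1 × 5/9 = 53.4.

53.4°C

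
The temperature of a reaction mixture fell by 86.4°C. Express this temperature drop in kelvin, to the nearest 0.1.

Celsius and kelvin degrees are the same size, so the interval is unchanged: 86.4.

86.4 K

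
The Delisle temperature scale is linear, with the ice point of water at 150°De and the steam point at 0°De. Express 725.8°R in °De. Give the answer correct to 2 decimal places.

First in Celsius: (725.8 - 491.67) × 5/9 = 130.0722°C.
Linearly onto the Delisle scale: 150 + (130.0722 / 100) × (0 - 150) = -45.11°De.

-45.11°De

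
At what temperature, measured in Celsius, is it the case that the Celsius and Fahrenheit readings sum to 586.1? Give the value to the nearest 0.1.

Let C be the Celsius reading. The Fahrenheit reading is F = 1.8·C + 32.
Require C + F = 586.1: (2.8)·C + 32 = 586.1.
C = (586.1 - 32) / (2.8) = 197.9.

197.9°C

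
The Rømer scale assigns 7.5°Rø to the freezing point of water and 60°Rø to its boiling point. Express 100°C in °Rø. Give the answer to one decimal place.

60.0°Rø

Linearly onto the Rømer scale: 7.5 + (100.0000 / 100) × (60 - 7.5) = 60.0°Rø.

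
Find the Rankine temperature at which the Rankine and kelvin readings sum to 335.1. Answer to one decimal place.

215.4°R

Let R be the Rankine reading. The kelvin reading is K = 5/9·R.
Require R + K = 335.1: (14/9)·R = 335.1.
R = (335.1) / (14/9) = 215.4.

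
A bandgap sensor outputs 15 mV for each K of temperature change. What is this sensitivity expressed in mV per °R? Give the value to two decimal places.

The quantity depends on a temperature interval, so only the ratio of degree sizes applies; the offset between the scales is irrelevant.
A change of 1°R is a change of 5/9 K, so per °R the value is 15 × 5/9 = 8.33.

8.33 mV per °R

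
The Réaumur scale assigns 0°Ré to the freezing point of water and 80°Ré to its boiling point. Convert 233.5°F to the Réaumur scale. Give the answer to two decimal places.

89.56°Ré

First in Celsius: (233.5 - 32) × 5/9 = 111.9444°C.
Linearly onto the Réaumur scale: 0 + (111.9444 / 100) × (80 - 0) = 89.56°Ré.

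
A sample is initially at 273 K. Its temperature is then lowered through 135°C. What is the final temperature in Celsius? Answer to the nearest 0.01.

Initial temperature in Celsius: 273 - 273.15 = -0.1500°C.
Final Celsius temperature: -0.1500 - 135.0000 = -135.1500°C.

-135.15°C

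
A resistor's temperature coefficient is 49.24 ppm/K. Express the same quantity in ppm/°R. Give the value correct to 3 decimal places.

27.356 ppm/°R

Since only a temperature interval is involved, the additive offset between the scales drops out.
A change of 1°R is a change of 5/9 K, so per °R the value is 49.24 × 5/9 = 27.356.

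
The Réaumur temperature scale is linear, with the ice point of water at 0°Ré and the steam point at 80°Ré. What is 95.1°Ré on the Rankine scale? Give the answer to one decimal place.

705.6°R

Linear interpolation between the fixed points: C = (95.1 - 0) × 100 / (80 - 0) = 118.8750°C.
Then 118.8750 × 1.8 + 491.67 = 705.6°R.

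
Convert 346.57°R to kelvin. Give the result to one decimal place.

In Celsius: (346.57 - 491.67) × 5/9 = -80.6111°C.
In kelvin: -80.6111 + 273.15 = 192.5 K.

192.5 K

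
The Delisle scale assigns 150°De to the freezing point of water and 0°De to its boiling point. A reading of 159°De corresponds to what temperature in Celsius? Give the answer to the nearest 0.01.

Linear interpolation between the fixed points: C = (159 - 150) × 100 / (0 - 150) = -6.0000°C.

-6.00°C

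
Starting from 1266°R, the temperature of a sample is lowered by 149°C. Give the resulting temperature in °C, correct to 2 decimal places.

Initial temperature in Celsius: (1266 - 491.67) × 5/9 = 430.1833°C.
Final Celsius temperature: 430.1833 - 149.0000 = 281.1833°C.

281.18°C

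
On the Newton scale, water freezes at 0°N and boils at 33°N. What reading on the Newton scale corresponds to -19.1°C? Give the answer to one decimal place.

Linearly onto the Newton scale: 0 + (-19.1000 / 100) × (33 - 0) = -6.3°N.

-6.3°N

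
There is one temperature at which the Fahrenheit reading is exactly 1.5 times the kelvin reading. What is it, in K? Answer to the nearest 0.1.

Let K be the kelvin reading. The Fahrenheit reading is F = 1.8·K - 459.67.
Require F = 1.5·K: 1.8·K - 459.67 = 1.5·K.
(0.3)·K = 459.67  ⇒  K = 1532.2.

1532.2 K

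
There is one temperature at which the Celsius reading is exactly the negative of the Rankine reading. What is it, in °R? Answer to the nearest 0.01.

Let R be the Rankine reading. The Celsius reading is C = 5/9·R - 273.15.
Require C = -1·R: 5/9·R - 273.15 = -1·R.
(14/9)·R = 273.15  ⇒  R = 175.60.

175.60°R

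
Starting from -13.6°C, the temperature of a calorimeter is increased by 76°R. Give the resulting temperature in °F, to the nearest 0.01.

The 76°R change is an interval, so only the factor 5/9 applies: +76 × 5/9 = +42.2222°C.
Final Celsius temperature: -13.6000 + 42.2222 = 28.6222°C.
In Fahrenheit: 28.6222 × 1.8 + 32 = 83.52°F.

83.52°F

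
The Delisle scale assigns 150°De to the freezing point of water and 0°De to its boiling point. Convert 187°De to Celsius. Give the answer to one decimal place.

Linear interpolation between the fixed points: C = (187 - 150) × 100 / (0 - 150) = -24.6667°C.

-24.7°C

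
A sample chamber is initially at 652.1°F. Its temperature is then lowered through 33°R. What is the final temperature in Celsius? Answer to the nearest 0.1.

Initial temperature in Celsius: (652.1 - 32) × 5/9 = 344.5000°C.
The 33°R change is an interval, so only the factor 5/9 applies: -33 × 5/9 = -18.3333°C.
Final Celsius temperature: 344.5000 - 18.3333 = 326.1667°C.

326.2°C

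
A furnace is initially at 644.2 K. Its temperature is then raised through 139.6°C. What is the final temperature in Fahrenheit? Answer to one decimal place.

Initial temperature in Celsius: 644.2 - 273.15 = 371.0500°C.
Final Celsius temperature: 371.0500 + 139.6000 = 510.6500°C.
In Fahrenheit: 510.6500 × 1.8 + 32 = 951.2°F.

951.2°F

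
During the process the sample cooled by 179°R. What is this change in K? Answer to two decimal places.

Only the scale ratio 5/9 matters for a change in temperature.
179 × 5/9 = 99.44.

99.44 K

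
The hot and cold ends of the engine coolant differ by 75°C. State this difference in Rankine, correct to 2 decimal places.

135.00°R

Only the scale ratio 1.8 matters for a change in temperature.
75 × 1.8 = 135.00.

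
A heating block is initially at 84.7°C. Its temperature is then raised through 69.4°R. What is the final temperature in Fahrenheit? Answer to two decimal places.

The 69.4°R change is an interval, so only the factor 5/9 applies: +69.4 × 5/9 = +38.5556°C.
Final Celsius temperature: 84.7000 + 38.5556 = 123.2556°C.
In Fahrenheit: 123.2556 × 1.8 + 32 = 253.86°F.

253.86°F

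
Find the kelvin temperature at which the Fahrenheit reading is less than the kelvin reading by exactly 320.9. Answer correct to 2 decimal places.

Let K be the kelvin reading. The Fahrenheit reading is F = 1.8·K - 459.67.
Require F - K = -320.9: (0.8)·K - 459.67 = -320.9.
K = (-320.9 + 459.67) / (0.8) = 173.46.

173.46 K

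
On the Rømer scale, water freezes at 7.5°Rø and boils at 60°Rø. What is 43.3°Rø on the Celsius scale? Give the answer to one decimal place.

Linear interpolation between the fixed points: C = (43.3 - 7.5) × 100 / (60 - 7.5) = 68.1905°C.

68.2°C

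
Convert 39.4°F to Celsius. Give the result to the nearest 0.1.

4.1°C

In Celsius: (39.4 - 32) × 5/9 = 4.1111°C.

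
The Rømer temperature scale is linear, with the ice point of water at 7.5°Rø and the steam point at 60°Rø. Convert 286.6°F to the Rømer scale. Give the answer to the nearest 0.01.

First in Celsius: (286.6 - 32) × 5/9 = 141.4444°C.
Linearly onto the Rømer scale: 7.5 + (141.4444 / 100) × (60 - 7.5) = 81.76°Rø.

81.76°Rø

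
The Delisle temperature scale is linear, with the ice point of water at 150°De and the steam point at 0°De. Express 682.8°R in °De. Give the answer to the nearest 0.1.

First in Celsius: (682.8 - 491.67) × 5/9 = 106.1833°C.
Linearly onto the Delisle scale: 150 + (106.1833 / 100) × (0 - 150) = -9.3°De.

-9.3°De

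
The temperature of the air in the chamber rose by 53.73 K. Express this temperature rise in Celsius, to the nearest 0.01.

53.73°C

Kelvin and Celsius degrees are the same size, so the interval is unchanged: 53.73.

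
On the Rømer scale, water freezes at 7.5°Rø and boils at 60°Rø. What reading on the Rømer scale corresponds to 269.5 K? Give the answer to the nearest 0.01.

5.58°Rø

First in Celsius: 269.5 - 273.15 = -3.6500°C.
Linearly onto the Rømer scale: 7.5 + (-3.6500 / 100) × (60 - 7.5) = 5.58°Rø.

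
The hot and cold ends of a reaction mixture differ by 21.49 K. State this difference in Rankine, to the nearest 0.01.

38.68°R

For a temperature interval the offset drops out; only the factor 1.8 applies.
21.49 × 1.8 = 38.68.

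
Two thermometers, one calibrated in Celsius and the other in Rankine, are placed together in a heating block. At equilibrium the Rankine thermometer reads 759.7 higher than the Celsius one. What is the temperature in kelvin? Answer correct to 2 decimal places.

Let x be the Celsius reading; then the Rankine reading is 1.8·x + 491.67.
(1.8·x + 491.67) - x = 759.7  ⇒  (0.8)·x = 268.03  ⇒  x = 335.0375°C.
In kelvin: 335.0375 + 273.15 = 608.19 K.

608.19 K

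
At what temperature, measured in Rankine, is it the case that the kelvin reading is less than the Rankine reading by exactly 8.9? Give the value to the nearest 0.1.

20.0°R

Let R be the Rankine reading. The kelvin reading is K = 5/9·R.
Require K - R = -8.9: (-4/9)·R = -8.9.
R = (-8.9) / (-4/9) = 20.0.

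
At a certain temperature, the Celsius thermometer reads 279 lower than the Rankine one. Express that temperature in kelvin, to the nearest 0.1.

7.3 K

Let x be the Rankine reading; then the Celsius reading is 5/9·x - 273.15.
(5/9·x - 273.15) - x = -279  ⇒  (-4/9)·x = -5.85  ⇒  x = 13.1625°R.
In Celsius: (13.1625 - 491.67) × 5/9 = -265.8375°C.
In kelvin: -265.8375 + 273.15 = 7.3 K.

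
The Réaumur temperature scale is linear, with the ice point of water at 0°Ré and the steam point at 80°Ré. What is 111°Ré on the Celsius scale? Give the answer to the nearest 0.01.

138.75°C

Linear interpolation between the fixed points: C = (111 - 0) × 100 / (80 - 0) = 138.7500°C.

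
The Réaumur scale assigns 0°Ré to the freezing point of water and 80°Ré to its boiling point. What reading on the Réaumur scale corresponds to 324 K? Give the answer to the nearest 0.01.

40.68°Ré

First in Celsius: 324 - 273.15 = 50.8500°C.
Linearly onto the Réaumur scale: 0 + (50.8500 / 100) × (80 - 0) = 40.68°Ré.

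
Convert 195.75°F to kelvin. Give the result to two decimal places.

In Celsius: (195.75 - 32) × 5/9 = 90.9722°C.
In kelvin: 90.9722 + 273.15 = 364.12 K.

364.12 K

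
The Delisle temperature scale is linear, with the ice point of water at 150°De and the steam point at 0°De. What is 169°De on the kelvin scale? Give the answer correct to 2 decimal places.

260.48 K

Linear interpolation between the fixed points: C = (169 - 150) × 100 / (0 - 150) = -12.6667°C.
Then -12.6667 + 273.15 = 260.48 K.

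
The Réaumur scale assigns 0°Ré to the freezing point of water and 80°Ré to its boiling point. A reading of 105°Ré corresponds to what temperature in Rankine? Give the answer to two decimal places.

Linear interpolation between the fixed points: C = (105 - 0) × 100 / (80 - 0) = 131.2500°C.
Then 131.2500 × 1.8 + 491.67 = 727.92°R.

727.92°R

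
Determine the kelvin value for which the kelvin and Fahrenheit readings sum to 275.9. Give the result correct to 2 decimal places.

Let K be the kelvin reading. The Fahrenheit reading is F = 1.8·K - 459.67.
Require K + F = 275.9: (2.8)·K - 459.67 = 275.9.
K = (275.9 + 459.67) / (2.8) = 262.70.

262.70 K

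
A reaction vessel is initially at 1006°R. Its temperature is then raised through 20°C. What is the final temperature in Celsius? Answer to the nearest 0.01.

305.74°C

Initial temperature in Celsius: (1006 - 491.67) × 5/9 = 285.7389°C.
Final Celsius temperature: 285.7389 + 20.0000 = 305.7389°C.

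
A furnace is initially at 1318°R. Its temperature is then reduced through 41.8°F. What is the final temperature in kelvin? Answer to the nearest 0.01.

Initial temperature in Celsius: (1318 - 491.67) × 5/9 = 459.0722°C.
The 41.8°F change is an interval, so only the factor 5/9 applies: -41.8 × 5/9 = -23.2222°C.
Final Celsius temperature: 459.0722 - 23.2222 = 435.8500°C.
In kelvin: 435.8500 + 273.15 = 709.00 K.

709.00 K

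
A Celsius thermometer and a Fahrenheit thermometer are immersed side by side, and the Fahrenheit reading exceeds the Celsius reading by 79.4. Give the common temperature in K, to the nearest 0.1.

Let x be the Celsius reading; then the Fahrenheit reading is 1.8·x + 32.
(1.8·x + 32) - x = 79.4  ⇒  (0.8)·x = 47.4  ⇒  x = 59.2500°C.
In kelvin: 59.2500 + 273.15 = 332.4 K.

332.4 K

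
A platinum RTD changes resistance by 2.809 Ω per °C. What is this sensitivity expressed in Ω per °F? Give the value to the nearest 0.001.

The quantity depends on a temperature interval, so only the ratio of degree sizes applies; the offset between the scales is irrelevant.
A change of 1°F is a change of 5/9°C, so per °F the value is 2.809 × 5/9 = 1.561.

1.561 Ω per °F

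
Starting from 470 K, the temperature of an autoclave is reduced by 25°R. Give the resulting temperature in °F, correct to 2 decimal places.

361.33°F

Initial temperature in Celsius: 470 - 273.15 = 196.8500°C.
The 25°R change is an interval, so only the factor 5/9 applies: -25 × 5/9 = -13.8889°C.
Final Celsius temperature: 196.8500 - 13.8889 = 182.9611°C.
In Fahrenheit: 182.9611 × 1.8 + 32 = 361.33°F.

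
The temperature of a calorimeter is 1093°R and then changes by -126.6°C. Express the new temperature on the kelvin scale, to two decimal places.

Initial temperature in Celsius: (1093 - 491.67) × 5/9 = 334.0722°C.
Final Celsius temperature: 334.0722 - 126.6000 = 207.4722°C.
In kelvin: 207.4722 + 273.15 = 480.62 K.

480.62 K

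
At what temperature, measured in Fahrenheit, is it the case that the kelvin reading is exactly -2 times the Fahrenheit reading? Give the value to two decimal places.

Let F be the Fahrenheit reading. The kelvin reading is K = 5/9·F + 255.372.
Require K = -2·F: 5/9·F + 255.372 = -2·F.
(23/9)·F = -255.372  ⇒  F = -99.93.

-99.93°F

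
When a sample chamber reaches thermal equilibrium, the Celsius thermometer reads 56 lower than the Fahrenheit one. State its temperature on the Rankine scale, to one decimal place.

545.7°R

Let x be the Fahrenheit reading; then the Celsius reading is 5/9·x - 17.7778.
(5/9·x - 17.7778) - x = -56  ⇒  (-4/9)·x = -38.2222  ⇒  x = 86.0000°F.
In Celsius: (86 - 32) × 5/9 = 30.0000°C.
In Rankine: 30.0000 × 1.8 + 491.67 = 545.7°R.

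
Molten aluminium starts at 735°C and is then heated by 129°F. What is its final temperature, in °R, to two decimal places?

1943.67°R

The 129°F change is an interval, so only the factor 5/9 applies: +129 × 5/9 = +71.6667°C.
Final Celsius temperature: 735.0000 + 71.6667 = 806.6667°C.
In Rankine: 806.6667 × 1.8 + 491.67 = 1943.67°R.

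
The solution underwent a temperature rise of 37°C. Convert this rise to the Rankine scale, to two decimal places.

Only the scale ratio 1.8 matters for a change in temperature.
37 × 1.8 = 66.60.

66.60°R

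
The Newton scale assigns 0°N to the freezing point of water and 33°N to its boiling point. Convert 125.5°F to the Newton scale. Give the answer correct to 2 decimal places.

17.14°N

First in Celsius: (125.5 - 32) × 5/9 = 51.9444°C.
Linearly onto the Newton scale: 0 + (51.9444 / 100) × (33 - 0) = 17.14°N.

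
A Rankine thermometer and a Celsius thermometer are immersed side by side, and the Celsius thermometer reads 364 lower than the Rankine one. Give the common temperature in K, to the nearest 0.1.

113.6 K

Let x be the Rankine reading; then the Celsius reading is 5/9·x - 273.15.
(5/9·x - 273.15) - x = -364  ⇒  (-4/9)·x = -90.85  ⇒  x = 204.4125°R.
In Celsius: (204.4125 - 491.67) × 5/9 = -159.5875°C.
In kelvin: -159.5875 + 273.15 = 113.6 K.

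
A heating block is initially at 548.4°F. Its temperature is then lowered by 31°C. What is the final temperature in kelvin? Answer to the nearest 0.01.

529.04 K

Initial temperature in Celsius: (548.4 - 32) × 5/9 = 286.8889°C.
Final Celsius temperature: 286.8889 - 31.0000 = 255.8889°C.
In kelvin: 255.8889 + 273.15 = 529.04 K.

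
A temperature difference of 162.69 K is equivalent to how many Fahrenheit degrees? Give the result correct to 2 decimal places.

An interval of 1 K corresponds to 1.8°F.
162.69 × 1.8 = 292.84.

292.84°F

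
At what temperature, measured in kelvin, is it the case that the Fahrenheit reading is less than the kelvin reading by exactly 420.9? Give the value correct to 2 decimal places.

48.46 K

Let K be the kelvin reading. The Fahrenheit reading is F = 1.8·K - 459.67.
Require F - K = -420.9: (0.8)·K - 459.67 = -420.9.
K = (-420.9 + 459.67) / (0.8) = 48.46.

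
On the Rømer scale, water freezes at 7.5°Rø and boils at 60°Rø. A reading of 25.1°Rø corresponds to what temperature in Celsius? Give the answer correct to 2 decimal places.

33.52°C

Linear interpolation between the fixed points: C = (25.1 - 7.5) × 100 / (60 - 7.5) = 33.5238°C.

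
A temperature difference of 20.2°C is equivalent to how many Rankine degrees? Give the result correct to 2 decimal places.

36.36°R

An interval of 1°C corresponds to 1.8°R.
20.2 × 1.8 = 36.36.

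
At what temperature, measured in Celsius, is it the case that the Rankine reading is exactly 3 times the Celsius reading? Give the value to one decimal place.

409.7°C

Let C be the Celsius reading. The Rankine reading is R = 1.8·C + 491.67.
Require R = 3·C: 1.8·C + 491.67 = 3·C.
(-1.2)·C = -491.67  ⇒  C = 409.7.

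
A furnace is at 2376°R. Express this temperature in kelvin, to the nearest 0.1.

1320.0 K

In Celsius: (2376 - 491.67) × 5/9 = 1046.8500°C.
In kelvin: 1046.8500 + 273.15 = 1320.0 K.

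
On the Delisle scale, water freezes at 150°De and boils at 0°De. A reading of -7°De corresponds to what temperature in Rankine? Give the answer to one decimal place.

680.1°R

Linear interpolation between the fixed points: C = (-7 - 150) × 100 / (0 - 150) = 104.6667°C.
Then 104.6667 × 1.8 + 491.67 = 680.1°R.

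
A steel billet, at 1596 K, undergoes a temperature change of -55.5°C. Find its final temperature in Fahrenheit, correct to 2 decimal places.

2313.23°F

Initial temperature in Celsius: 1596 - 273.15 = 1322.8500°C.
Final Celsius temperature: 1322.8500 - 55.5000 = 1267.3500°C.
In Fahrenheit: 1267.3500 × 1.8 + 32 = 2313.23°F.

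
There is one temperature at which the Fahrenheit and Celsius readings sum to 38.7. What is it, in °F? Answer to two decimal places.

36.31°F

Let F be the Fahrenheit reading. The Celsius reading is C = 5/9·F - 17.7778.
Require F + C = 38.7: (14/9)·F - 17.7778 = 38.7.
F = (38.7 + 17.7778) / (14/9) = 36.31.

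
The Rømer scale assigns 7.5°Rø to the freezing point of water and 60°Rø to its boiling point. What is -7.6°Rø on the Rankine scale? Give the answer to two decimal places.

439.90°R

Linear interpolation between the fixed points: C = (-7.6 - 7.5) × 100 / (60 - 7.5) = -28.7619°C.
Then -28.7619 × 1.8 + 491.67 = 439.90°R.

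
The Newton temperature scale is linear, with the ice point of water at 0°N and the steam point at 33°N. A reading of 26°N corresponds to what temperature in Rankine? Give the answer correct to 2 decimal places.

Linear interpolation between the fixed points: C = (26 - 0) × 100 / (33 - 0) = 78.7879°C.
Then 78.7879 × 1.8 + 491.67 = 633.49°R.

633.49°R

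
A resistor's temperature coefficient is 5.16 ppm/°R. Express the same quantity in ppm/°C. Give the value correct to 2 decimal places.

9.29 ppm/°C

Since only a temperature interval is involved, the additive offset between the scales drops out.
A change of 1°C is a change of 1.8°R, so per °C the value is 5.16 × 1.8 = 9.29.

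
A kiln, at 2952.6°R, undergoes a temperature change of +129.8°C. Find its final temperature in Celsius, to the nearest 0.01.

1496.98°C

Initial temperature in Celsius: (2952.6 - 491.67) × 5/9 = 1367.1833°C.
Final Celsius temperature: 1367.1833 + 129.8000 = 1496.9833°C.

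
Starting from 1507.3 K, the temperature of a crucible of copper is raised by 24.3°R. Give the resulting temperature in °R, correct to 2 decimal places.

Initial temperature in Celsius: 1507.3 - 273.15 = 1234.1500°C.
The 24.3°R change is an interval, so only the factor 5/9 applies: +24.3 × 5/9 = +13.5000°C.
Final Celsius temperature: 1234.1500 + 13.5000 = 1247.6500°C.
In Rankine: 1247.6500 × 1.8 + 491.67 = 2737.44°R.

2737.44°R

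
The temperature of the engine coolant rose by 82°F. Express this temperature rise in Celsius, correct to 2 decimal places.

45.56°C

Only the scale ratio 5/9 matters for a change in temperature.
82 × 5/9 = 45.56.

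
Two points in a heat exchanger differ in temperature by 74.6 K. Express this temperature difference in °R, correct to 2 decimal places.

For a temperature interval the offset drops out; only the factor 1.8 applies.
74.6 × 1.8 = 134.28.

134.28°R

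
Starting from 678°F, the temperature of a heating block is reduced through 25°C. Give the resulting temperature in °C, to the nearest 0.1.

Initial temperature in Celsius: (678 - 32) × 5/9 = 358.8889°C.
Final Celsius temperature: 358.8889 - 25.0000 = 333.8889°C.

333.9°C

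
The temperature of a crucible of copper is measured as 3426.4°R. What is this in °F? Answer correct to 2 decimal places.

In Celsius: (3426.4 - 491.67) × 5/9 = 1630.4056°C.
In Fahrenheit: 1630.4056 × 1.8 + 32 = 2966.73°F.

2966.73°F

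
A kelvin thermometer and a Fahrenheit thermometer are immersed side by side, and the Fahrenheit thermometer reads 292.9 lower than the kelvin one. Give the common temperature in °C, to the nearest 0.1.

Let x be the kelvin reading; then the Fahrenheit reading is 1.8·x - 459.67.
(1.8·x - 459.67) - x = -292.9  ⇒  (0.8)·x = 166.77  ⇒  x = 208.4625 K.
In Celsius: 208.4625 - 273.15 = -64.7°C.

-64.7°C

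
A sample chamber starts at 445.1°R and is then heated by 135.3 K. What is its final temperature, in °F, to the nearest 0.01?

Initial temperature in Celsius: (445.1 - 491.67) × 5/9 = -25.8722°C.
The 135.3 K change is an interval; Kelvin and Celsius degrees are the same size, so ΔC = +135.3°C.
Final Celsius temperature: -25.8722 + 135.3000 = 109.4278°C.
In Fahrenheit: 109.4278 × 1.8 + 32 = 228.97°F.

228.97°F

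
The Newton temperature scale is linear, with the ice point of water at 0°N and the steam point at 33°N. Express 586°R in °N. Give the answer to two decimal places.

17.29°N

First in Celsius: (586 - 491.67) × 5/9 = 52.4056°C.
Linearly onto the Newton scale: 0 + (52.4056 / 100) × (33 - 0) = 17.29°N.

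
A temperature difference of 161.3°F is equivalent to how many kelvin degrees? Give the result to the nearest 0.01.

Only the scale ratio 5/9 matters for a change in temperature.
161.3 × 5/9 = 89.61.

89.61 K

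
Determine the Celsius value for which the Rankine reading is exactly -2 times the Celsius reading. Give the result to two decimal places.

-129.39°C

Let C be the Celsius reading. The Rankine reading is R = 1.8·C + 491.67.
Require R = -2·C: 1.8·C + 491.67 = -2·C.
(3.8)·C = -491.67  ⇒  C = -129.39.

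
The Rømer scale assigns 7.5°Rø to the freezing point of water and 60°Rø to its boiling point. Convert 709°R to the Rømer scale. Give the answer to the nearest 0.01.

70.89°Rø

First in Celsius: (709 - 491.67) × 5/9 = 120.7389°C.
Linearly onto the Rømer scale: 7.5 + (120.7389 / 100) × (60 - 7.5) = 70.89°Rø.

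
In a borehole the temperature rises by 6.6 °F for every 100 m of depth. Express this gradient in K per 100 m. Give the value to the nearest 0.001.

The quantity depends on a temperature interval, so only the ratio of degree sizes applies; the offset between the scales is irrelevant.
A change of 1°F is a change of 5/9 K, so 6.6 × 5/9 = 3.667.

3.667 K/100 m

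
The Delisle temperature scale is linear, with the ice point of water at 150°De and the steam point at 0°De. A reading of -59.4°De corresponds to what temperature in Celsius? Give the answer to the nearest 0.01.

139.60°C

Linear interpolation between the fixed points: C = (-59.4 - 150) × 100 / (0 - 150) = 139.6000°C.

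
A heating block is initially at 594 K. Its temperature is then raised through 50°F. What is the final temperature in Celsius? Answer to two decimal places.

Initial temperature in Celsius: 594 - 273.15 = 320.8500°C.
The 50°F change is an interval, so only the factor 5/9 applies: +50 × 5/9 = +27.7778°C.
Final Celsius temperature: 320.8500 + 27.7778 = 348.6278°C.

348.63°C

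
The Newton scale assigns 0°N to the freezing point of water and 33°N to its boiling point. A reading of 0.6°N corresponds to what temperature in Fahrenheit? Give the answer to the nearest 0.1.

35.3°F

Linear interpolation between the fixed points: C = (0.6 - 0) × 100 / (33 - 0) = 1.8182°C.
Then 1.8182 × 1.8 + 32 = 35.3°F.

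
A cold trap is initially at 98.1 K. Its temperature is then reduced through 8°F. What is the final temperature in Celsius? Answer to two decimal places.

-179.49°C

Initial temperature in Celsius: 98.1 - 273.15 = -175.0500°C.
The 8°F change is an interval, so only the factor 5/9 applies: -8 × 5/9 = -4.4444°C.
Final Celsius temperature: -175.0500 - 4.4444 = -179.4944°C.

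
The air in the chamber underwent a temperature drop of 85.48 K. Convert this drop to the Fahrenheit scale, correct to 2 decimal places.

153.86°F

Only the scale ratio 1.8 matters for a change in temperature.
85.48 × 1.8 = 153.86.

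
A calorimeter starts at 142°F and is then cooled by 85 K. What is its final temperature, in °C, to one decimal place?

-23.9°C

Initial temperature in Celsius: (142 - 32) × 5/9 = 61.1111°C.
The 85 K change is an interval; Kelvin and Celsius degrees are the same size, so ΔC = -85°C.
Final Celsius temperature: 61.1111 - 85.0000 = -23.8889°C.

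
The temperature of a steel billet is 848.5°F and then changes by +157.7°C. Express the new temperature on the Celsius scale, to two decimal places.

611.31°C

Initial temperature in Celsius: (848.5 - 32) × 5/9 = 453.6111°C.
Final Celsius temperature: 453.6111 + 157.7000 = 611.3111°C.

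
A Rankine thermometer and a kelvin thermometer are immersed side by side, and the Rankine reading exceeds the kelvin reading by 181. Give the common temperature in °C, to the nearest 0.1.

Let x be the Rankine reading; then the kelvin reading is 5/9·x.
(5/9·x) - x = -181  ⇒  (-4/9)·x = -181  ⇒  x = 407.2500°R.
In Celsius: (407.25 - 491.67) × 5/9 = -46.9°C.

-46.9°C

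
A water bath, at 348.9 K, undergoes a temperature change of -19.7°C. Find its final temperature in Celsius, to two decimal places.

Initial temperature in Celsius: 348.9 - 273.15 = 75.7500°C.
Final Celsius temperature: 75.7500 - 19.7000 = 56.0500°C.

56.05°C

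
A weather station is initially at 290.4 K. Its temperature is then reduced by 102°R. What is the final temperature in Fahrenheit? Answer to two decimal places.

-38.95°F

Initial temperature in Celsius: 290.4 - 273.15 = 17.2500°C.
The 102°R change is an interval, so only the factor 5/9 applies: -102 × 5/9 = -56.6667°C.
Final Celsius temperature: 17.2500 - 56.6667 = -39.4167°C.
In Fahrenheit: -39.4167 × 1.8 + 32 = -38.95°F.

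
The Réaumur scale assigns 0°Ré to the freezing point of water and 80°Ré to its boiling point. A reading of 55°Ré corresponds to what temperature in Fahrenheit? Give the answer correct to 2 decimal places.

155.75°F

Linear interpolation between the fixed points: C = (55 - 0) × 100 / (80 - 0) = 68.7500°C.
Then 68.7500 × 1.8 + 32 = 155.75°F.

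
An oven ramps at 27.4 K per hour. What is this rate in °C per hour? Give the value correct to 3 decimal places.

Since only a temperature interval is involved, the additive offset between the scales drops out.
A change of 1 K is a change of 1°C, so 27.4 × 1 = 27.400.

27.400 °C/hour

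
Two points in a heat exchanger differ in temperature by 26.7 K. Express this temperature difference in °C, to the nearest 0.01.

26.70°C

Kelvin and Celsius degrees are the same size, so the interval is unchanged: 26.70.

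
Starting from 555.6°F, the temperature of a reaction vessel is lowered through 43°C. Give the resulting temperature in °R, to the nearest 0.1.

937.9°R

Initial temperature in Celsius: (555.6 - 32) × 5/9 = 290.8889°C.
Final Celsius temperature: 290.8889 - 43.0000 = 247.8889°C.
In Rankine: 247.8889 × 1.8 + 491.67 = 937.9°R.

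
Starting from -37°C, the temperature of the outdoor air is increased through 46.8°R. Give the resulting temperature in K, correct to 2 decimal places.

The 46.8°R change is an interval, so only the factor 5/9 applies: +46.8 × 5/9 = +26.0000°C.
Final Celsius temperature: -37.0000 + 26.0000 = -11.0000°C.
In kelvin: -11.0000 + 273.15 = 262.15 K.

262.15 K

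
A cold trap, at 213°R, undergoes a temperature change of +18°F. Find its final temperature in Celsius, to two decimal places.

Initial temperature in Celsius: (213 - 491.67) × 5/9 = -154.8167°C.
The 18°F change is an interval, so only the factor 5/9 applies: +18 × 5/9 = +10.0000°C.
Final Celsius temperature: -154.8167 + 10.0000 = -144.8167°C.

-144.82°C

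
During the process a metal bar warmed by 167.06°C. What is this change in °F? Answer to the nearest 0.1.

300.7°F

Only the scale ratio 1.8 matters for a change in temperature.
167.06 × 1.8 = 300.7.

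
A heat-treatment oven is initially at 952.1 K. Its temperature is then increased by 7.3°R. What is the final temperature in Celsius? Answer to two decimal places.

683.01°C

Initial temperature in Celsius: 952.1 - 273.15 = 678.9500°C.
The 7.3°R change is an interval, so only the factor 5/9 applies: +7.3 × 5/9 = +4.0556°C.
Final Celsius temperature: 678.9500 + 4.0556 = 683.0056°C.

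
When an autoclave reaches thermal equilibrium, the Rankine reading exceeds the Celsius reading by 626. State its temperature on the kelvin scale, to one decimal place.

441.1 K

Let x be the Celsius reading; then the Rankine reading is 1.8·x + 491.67.
(1.8·x + 491.67) - x = 626  ⇒  (0.8)·x = 134.33  ⇒  x = 167.9125°C.
In kelvin: 167.9125 + 273.15 = 441.1 K.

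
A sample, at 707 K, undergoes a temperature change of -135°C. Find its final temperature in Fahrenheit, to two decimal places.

569.93°F

Initial temperature in Celsius: 707 - 273.15 = 433.8500°C.
Final Celsius temperature: 433.8500 - 135.0000 = 298.8500°C.
In Fahrenheit: 298.8500 × 1.8 + 32 = 569.93°F.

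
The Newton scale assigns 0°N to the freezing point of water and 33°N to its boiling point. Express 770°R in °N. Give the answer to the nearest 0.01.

First in Celsius: (770 - 491.67) × 5/9 = 154.6278°C.
Linearly onto the Newton scale: 0 + (154.6278 / 100) × (33 - 0) = 51.03°N.

51.03°N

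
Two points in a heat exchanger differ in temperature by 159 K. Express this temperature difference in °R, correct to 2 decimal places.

Only the scale ratio 1.8 matters for a change in temperature.
159 × 1.8 = 286.20.

286.20°R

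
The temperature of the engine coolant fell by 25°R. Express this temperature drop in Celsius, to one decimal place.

13.9°C

For a temperature interval the offset drops out; only the factor 5/9 applies.
25 × 5/9 = 13.9.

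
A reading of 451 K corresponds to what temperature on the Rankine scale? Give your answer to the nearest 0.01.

In Celsius: 451 - 273.15 = 177.8500°C.
In Rankine: 177.8500 × 1.8 + 491.67 = 811.80°R.

811.80°R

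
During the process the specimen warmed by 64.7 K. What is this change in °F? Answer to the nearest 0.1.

For a temperature interval the offset drops out; only the factor 1.8 applies.
64.7 × 1.8 = 116.5.

116.5°F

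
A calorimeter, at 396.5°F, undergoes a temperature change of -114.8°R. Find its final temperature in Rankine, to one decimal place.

Initial temperature in Celsius: (396.5 - 32) × 5/9 = 202.5000°C.
The 114.8°R change is an interval, so only the factor 5/9 applies: -114.8 × 5/9 = -63.7778°C.
Final Celsius temperature: 202.5000 - 63.7778 = 138.7222°C.
In Rankine: 138.7222 × 1.8 + 491.67 = 741.4°R.

741.4°R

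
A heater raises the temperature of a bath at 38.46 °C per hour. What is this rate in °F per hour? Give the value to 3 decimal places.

The quantity depends on a temperature interval, so only the ratio of degree sizes applies; the offset between the scales is irrelevant.
A change of 1°C is a change of 1.8°F, so 38.46 × 1.8 = 69.228.

69.228 °F/hour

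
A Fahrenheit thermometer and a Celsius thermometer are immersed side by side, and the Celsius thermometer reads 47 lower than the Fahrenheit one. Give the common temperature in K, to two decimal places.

291.90 K

Let x be the Fahrenheit reading; then the Celsius reading is 5/9·x - 17.7778.
(5/9·x - 17.7778) - x = -47  ⇒  (-4/9)·x = -29.2222  ⇒  x = 65.7500°F.
In Celsius: (65.75 - 32) × 5/9 = 18.7500°C.
In kelvin: 18.7500 + 273.15 = 291.90 K.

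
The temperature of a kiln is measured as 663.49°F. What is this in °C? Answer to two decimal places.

350.83°C

In Celsius: (663.49 - 32) × 5/9 = 350.8278°C.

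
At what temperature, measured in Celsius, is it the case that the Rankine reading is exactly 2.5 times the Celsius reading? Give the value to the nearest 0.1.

Let C be the Celsius reading. The Rankine reading is R = 1.8·C + 491.67.
Require R = 2.5·C: 1.8·C + 491.67 = 2.5·C.
(-0.7)·C = -491.67  ⇒  C = 702.4.

702.4°C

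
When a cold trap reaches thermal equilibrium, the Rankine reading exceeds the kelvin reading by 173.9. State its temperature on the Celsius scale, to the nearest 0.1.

-55.8°C

Let x be the kelvin reading; then the Rankine reading is 1.8·x.
(1.8·x) - x = 173.9  ⇒  (0.8)·x = 173.9  ⇒  x = 217.3750 K.
In Celsius: 217.375 - 273.15 = -55.8°C.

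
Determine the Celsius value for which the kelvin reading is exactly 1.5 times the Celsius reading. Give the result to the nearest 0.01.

Let C be the Celsius reading. The kelvin reading is K = 1·C + 273.15.
Require K = 1.5·C: 1·C + 273.15 = 1.5·C.
(-0.5)·C = -273.15  ⇒  C = 546.30.

546.30°C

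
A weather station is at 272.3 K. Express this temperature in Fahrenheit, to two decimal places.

In Celsius: 272.3 - 273.15 = -0.8500°C.
In Fahrenheit: -0.8500 × 1.8 + 32 = 30.47°F.

30.47°F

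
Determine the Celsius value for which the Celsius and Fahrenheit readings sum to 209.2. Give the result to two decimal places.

63.29°C

Let C be the Celsius reading. The Fahrenheit reading is F = 1.8·C + 32.
Require C + F = 209.2: (2.8)·C + 32 = 209.2.
C = (209.2 - 32) / (2.8) = 63.29.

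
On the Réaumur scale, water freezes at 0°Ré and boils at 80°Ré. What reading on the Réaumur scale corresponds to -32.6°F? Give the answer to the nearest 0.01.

First in Celsius: (-32.6 - 32) × 5/9 = -35.8889°C.
Linearly onto the Réaumur scale: 0 + (-35.8889 / 100) × (80 - 0) = -28.71°Ré.

-28.71°Ré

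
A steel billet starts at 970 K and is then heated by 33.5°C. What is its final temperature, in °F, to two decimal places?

Initial temperature in Celsius: 970 - 273.15 = 696.8500°C.
Final Celsius temperature: 696.8500 + 33.5000 = 730.3500°C.
In Fahrenheit: 730.3500 × 1.8 + 32 = 1346.63°F.

1346.63°F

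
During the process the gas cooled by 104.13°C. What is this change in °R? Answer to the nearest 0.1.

Only the scale ratio 1.8 matters for a change in temperature.
104.13 × 1.8 = 187.4.

187.4°R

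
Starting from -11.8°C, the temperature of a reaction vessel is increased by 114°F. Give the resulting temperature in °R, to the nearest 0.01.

The 114°F change is an interval, so only the factor 5/9 applies: +114 × 5/9 = +63.3333°C.
Final Celsius temperature: -11.8000 + 63.3333 = 51.5333°C.
In Rankine: 51.5333 × 1.8 + 491.67 = 584.43°R.

584.43°R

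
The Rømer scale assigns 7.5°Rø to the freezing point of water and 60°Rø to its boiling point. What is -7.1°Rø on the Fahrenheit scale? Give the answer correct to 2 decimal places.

-18.06°F

Linear interpolation between the fixed points: C = (-7.1 - 7.5) × 100 / (60 - 7.5) = -27.8095°C.
Then -27.8095 × 1.8 + 32 = -18.06°F.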